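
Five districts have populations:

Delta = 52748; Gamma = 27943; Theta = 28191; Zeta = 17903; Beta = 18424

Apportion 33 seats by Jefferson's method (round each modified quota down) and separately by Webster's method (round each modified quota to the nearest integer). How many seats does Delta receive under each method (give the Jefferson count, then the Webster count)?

Jefferson: Delta 13, Gamma 6, Theta 6, Zeta 4, Beta 4.
Webster: Delta 12, Gamma 6, Theta 7, Zeta 4, Beta 4.
Delta gets 13 under Jefferson and 12 under Webster.

13 and 12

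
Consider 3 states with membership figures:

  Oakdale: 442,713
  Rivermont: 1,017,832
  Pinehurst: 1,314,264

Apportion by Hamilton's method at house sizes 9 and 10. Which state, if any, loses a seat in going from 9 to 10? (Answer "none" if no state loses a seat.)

Oakdale

At 9 seats: Oakdale 2, Rivermont 3, Pinehurst 4.
At 10 seats: Oakdale 1, Rivermont 4, Pinehurst 5.
Oakdale drops from 2 to 1.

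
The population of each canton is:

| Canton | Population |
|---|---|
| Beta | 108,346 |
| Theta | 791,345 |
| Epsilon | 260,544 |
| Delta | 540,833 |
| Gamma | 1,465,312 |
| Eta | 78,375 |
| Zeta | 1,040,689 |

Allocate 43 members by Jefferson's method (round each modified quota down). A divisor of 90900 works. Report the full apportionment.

Beta: 1, Theta: 8, Epsilon: 2, Delta: 5, Gamma: 16, Eta: 0, Zeta: 11

With modified divisor 90900: modified quotas Beta 1.192, Theta 8.706, Epsilon 2.866, Delta 5.950, Gamma 16.120, Eta 0.862, Zeta 11.449.
Rounding down: Beta 1, Theta 8, Epsilon 2, Delta 5, Gamma 16, Eta 0, Zeta 11 (total 43).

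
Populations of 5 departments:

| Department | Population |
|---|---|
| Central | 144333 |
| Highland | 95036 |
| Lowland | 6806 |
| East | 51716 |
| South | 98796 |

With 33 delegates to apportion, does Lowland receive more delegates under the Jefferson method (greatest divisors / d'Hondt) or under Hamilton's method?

Hamilton

Jefferson: Central 13, Highland 8, Lowland 0, East 4, South 8.
Hamilton: Central 12, Highland 8, Lowland 1, East 4, South 8.
Lowland gets 0 under Jefferson and 1 under Hamilton.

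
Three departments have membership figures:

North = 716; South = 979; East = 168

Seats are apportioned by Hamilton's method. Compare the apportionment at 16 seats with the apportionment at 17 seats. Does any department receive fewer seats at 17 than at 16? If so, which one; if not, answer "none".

East

At 16 seats: North 6, South 8, East 2.
At 17 seats: North 7, South 9, East 1.
East drops from 2 to 1.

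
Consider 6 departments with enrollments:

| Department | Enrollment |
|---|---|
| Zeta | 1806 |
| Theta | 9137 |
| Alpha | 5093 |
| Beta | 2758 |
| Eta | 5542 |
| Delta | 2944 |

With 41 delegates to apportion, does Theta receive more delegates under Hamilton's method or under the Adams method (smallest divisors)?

Hamilton

Hamilton: Zeta 3, Theta 14, Alpha 8, Beta 4, Eta 8, Delta 4.
Adams: Zeta 3, Theta 13, Alpha 8, Beta 4, Eta 8, Delta 5.
Theta gets 14 under Hamilton and 13 under Adams.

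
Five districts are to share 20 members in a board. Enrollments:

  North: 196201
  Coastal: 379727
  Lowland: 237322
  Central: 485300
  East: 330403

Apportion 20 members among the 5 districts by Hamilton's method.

North 2, Coastal 5, Lowland 3, Central 6, East 4

The standard divisor is 1628953/20 ≈ 81447.65.
Standard quotas: North 2.4089, Coastal 4.6622, Lowland 2.9138, Central 5.9584, East 4.0566.
Lower quotas: North 2, Coastal 4, Lowland 2, Central 5, East 4 (sum 17, leaving 3 seats).
Remainders in descending order: Central 0.9584, Lowland 0.9138, Coastal 0.6622, North 0.4089, East 0.0566.
Largest remainders: Central, Lowland, Coastal receive the extra seats.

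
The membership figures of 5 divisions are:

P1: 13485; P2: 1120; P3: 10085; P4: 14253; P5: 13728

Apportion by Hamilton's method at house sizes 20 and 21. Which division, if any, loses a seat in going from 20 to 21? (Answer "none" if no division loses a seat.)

P2

At 20 seats: P1 5, P2 1, P3 4, P4 5, P5 5.
At 21 seats: P1 5, P2 0, P3 4, P4 6, P5 6.
P2 drops from 1 to 0.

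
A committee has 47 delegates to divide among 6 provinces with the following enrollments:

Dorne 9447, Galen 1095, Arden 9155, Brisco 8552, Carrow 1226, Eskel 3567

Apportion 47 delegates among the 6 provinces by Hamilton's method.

Dorne=13; Galen=2; Arden=13; Brisco=12; Carrow=2; Eskel=5

Standard divisor: 33042 ÷ 47 ≈ 703.021.
Standard quotas: Dorne 13.4377, Galen 1.5576, Arden 13.0224, Brisco 12.1646, Carrow 1.7439, Eskel 5.0738.
Lower quotas: Dorne 13, Galen 1, Arden 13, Brisco 12, Carrow 1, Eskel 5 (sum 45, leaving 2 seats).
Remainders in descending order: Carrow 0.7439, Galen 0.5576, Dorne 0.4377, Brisco 0.1646, Eskel 0.0738, Arden 0.0224.
Largest remainders: Carrow, Galen receive the extra seats.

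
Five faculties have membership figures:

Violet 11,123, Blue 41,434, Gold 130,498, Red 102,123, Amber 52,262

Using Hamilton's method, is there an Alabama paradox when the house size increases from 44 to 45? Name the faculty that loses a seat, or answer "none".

Violet

At 44 seats: Violet 2, Blue 5, Gold 17, Red 13, Amber 7.
At 45 seats: Violet 1, Blue 6, Gold 17, Red 14, Amber 7.
Violet drops from 2 to 1.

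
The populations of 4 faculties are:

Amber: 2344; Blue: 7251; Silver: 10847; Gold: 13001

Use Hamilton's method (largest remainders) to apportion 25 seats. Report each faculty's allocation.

Amber 2, Blue 5, Silver 8, Gold 10

Total 33443; standard divisor 33443/25 ≈ 1337.72.
Standard quotas: Amber 1.7522, Blue 5.4204, Silver 8.1086, Gold 9.7188.
Lower quotas: Amber 1, Blue 5, Silver 8, Gold 9 (sum 23, leaving 2 seats).
Remainders in descending order: Amber 0.7522, Gold 0.7188, Blue 0.4204, Silver 0.1086.
Largest remainders: Amber, Gold receive the extra seats.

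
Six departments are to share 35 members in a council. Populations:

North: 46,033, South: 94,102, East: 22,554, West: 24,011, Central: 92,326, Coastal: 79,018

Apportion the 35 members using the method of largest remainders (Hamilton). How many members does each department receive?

North: 5, South: 9, East: 2, West: 2, Central: 9, Coastal: 8

Standard divisor: 358044 ÷ 35 ≈ 10229.829.
Standard quotas: North 4.4999, South 9.1988, East 2.2047, West 2.3472, Central 9.0252, Coastal 7.7243.
Lower quotas: North 4, South 9, East 2, West 2, Central 9, Coastal 7 (sum 33, leaving 2 seats).
Remainders in descending order: Coastal 0.7243, North 0.4999, West 0.3472, East 0.2047, South 0.1988, Central 0.0252.
The surplus seats go to Coastal, North.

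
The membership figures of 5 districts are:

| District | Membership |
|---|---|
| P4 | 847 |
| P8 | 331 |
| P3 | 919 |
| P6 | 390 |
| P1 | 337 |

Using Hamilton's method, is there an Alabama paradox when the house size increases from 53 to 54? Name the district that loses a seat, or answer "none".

P1

At 53 seats: P4 16, P8 6, P3 17, P6 7, P1 7.
At 54 seats: P4 16, P8 6, P3 18, P6 8, P1 6.
P1 drops from 7 to 6.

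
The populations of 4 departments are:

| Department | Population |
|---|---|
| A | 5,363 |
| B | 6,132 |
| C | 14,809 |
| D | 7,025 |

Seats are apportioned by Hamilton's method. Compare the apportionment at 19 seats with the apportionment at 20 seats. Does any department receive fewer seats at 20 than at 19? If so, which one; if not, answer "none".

At 19 seats: A 3, B 4, C 8, D 4.
At 20 seats: A 3, B 4, C 9, D 4.
No department's allocation decreased.

none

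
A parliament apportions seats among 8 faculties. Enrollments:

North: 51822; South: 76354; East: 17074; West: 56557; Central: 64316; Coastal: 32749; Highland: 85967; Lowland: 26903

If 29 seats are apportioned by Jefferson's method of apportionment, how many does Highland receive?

6

Standard divisor 411742/29 ≈ 14198; standard quotas: North 3.650, South 5.378, East 1.203, West 3.983, Central 4.530, Coastal 2.307, Highland 6.055, Lowland 1.895.
Rounding down gives 3, 5, 1, 3, 4, 2, 6, 1 = 25 seats, so the divisor must be adjusted.
With modified divisor 12800: modified quotas North 4.049, South 5.965, East 1.334, West 4.419, Central 5.025, Coastal 2.559, Highland 6.716, Lowland 2.102.
Rounding down: North 4, South 5, East 1, West 4, Central 5, Coastal 2, Highland 6, Lowland 2 (total 29).
Highland receives 6.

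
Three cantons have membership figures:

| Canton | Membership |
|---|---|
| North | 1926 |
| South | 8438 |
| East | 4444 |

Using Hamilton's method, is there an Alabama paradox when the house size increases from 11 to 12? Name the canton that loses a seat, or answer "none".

At 11 seats: North 2, South 6, East 3.
At 12 seats: North 1, South 7, East 4.
North drops from 2 to 1.

North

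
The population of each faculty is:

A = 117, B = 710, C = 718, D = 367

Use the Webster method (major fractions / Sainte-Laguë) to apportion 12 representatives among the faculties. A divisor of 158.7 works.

With modified divisor 158.7: modified quotas A 0.737, B 4.474, C 4.524, D 2.313.
Rounding to the nearest integer: A 1, B 4, C 5, D 2 (total 12).

A=1; B=4; C=5; D=2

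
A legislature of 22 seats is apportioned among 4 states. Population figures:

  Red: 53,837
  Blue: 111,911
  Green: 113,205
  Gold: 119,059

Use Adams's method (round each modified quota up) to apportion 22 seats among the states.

Standard divisor 398012/22 ≈ 18091.455; standard quotas: Red 2.976, Blue 6.186, Green 6.257, Gold 6.581.
Rounding up gives 3, 7, 7, 7 = 24 seats, so the divisor must be adjusted.
With modified divisor 19400: modified quotas Red 2.775, Blue 5.769, Green 5.835, Gold 6.137.
Rounding up: Red 3, Blue 6, Green 6, Gold 7 (total 22).

Red 3, Blue 6, Green 6, Gold 7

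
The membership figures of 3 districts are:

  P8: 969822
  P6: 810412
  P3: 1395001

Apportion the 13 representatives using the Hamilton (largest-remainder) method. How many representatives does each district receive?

P8 4, P6 3, P3 6

Standard divisor: 3175235 ÷ 13 ≈ 244248.846.
Standard quotas: P8 3.9706, P6 3.3180, P3 5.7114.
Lower quotas: P8 3, P6 3, P3 5 (sum 11, leaving 2 seats).
Remainders in descending order: P8 0.9706, P3 0.7114, P6 0.3180.
The surplus seats go to P8, P3.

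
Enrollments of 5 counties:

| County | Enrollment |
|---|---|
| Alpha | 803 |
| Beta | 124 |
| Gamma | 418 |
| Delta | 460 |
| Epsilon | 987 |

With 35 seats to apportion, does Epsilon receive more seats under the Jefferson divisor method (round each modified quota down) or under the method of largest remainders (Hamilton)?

Jefferson: Alpha 10, Beta 1, Gamma 5, Delta 6, Epsilon 13.
Hamilton: Alpha 10, Beta 2, Gamma 5, Delta 6, Epsilon 12.
Epsilon gets 13 under Jefferson and 12 under Hamilton.

Jefferson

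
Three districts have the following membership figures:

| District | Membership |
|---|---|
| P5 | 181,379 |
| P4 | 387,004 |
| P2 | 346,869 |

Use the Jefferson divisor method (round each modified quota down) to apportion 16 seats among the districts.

P5 3; P4 7; P2 6

Standard divisor 915252/16 ≈ 57203.25; standard quotas: P5 3.171, P4 6.765, P2 6.064.
Rounding down gives 3, 6, 6 = 15 seats, so the divisor must be adjusted.
With modified divisor 52400: modified quotas P5 3.461, P4 7.386, P2 6.620.
Rounding down: P5 3, P4 7, P2 6 (total 16).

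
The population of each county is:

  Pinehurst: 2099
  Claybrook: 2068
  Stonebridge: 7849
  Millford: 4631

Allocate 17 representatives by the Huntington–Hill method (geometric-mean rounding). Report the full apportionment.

Pinehurst 2, Claybrook 2, Stonebridge 8, Millford 5

With divisor 980: modified quotas Pinehurst 2.142, Claybrook 2.110, Stonebridge 8.009, Millford 4.726.
Geometric-mean thresholds: Pinehurst √(2·3)=2.449, Claybrook √(2·3)=2.449, Stonebridge √(8·9)=8.485, Millford √(4·5)=4.472.
Each quota rounded against its threshold gives Pinehurst 2, Claybrook 2, Stonebridge 8, Millford 5 (total 17).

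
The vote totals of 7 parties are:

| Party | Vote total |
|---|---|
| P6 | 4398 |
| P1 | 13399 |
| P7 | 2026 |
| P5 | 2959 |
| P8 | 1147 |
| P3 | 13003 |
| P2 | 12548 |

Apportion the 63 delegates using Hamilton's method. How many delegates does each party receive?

P6=6, P1=17, P7=3, P5=4, P8=1, P3=16, P2=16

Standard divisor: 49480 ÷ 63 ≈ 785.397.
Standard quotas: P6 5.5997, P1 17.0602, P7 2.5796, P5 3.7675, P8 1.4604, P3 16.5560, P2 15.9766.
Lower quotas: P6 5, P1 17, P7 2, P5 3, P8 1, P3 16, P2 15 (sum 59, leaving 4 seats).
Remainders in descending order: P2 0.9766, P5 0.7675, P6 0.5997, P7 0.5796, P3 0.5560, P8 0.4604, P1 0.0602.
Largest remainders: P2, P5, P6, P7 receive the extra seats.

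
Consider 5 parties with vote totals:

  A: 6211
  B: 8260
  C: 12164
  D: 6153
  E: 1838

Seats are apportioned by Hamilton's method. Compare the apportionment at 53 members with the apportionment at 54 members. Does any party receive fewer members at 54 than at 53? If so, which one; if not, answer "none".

none

At 53 seats: A 9, B 13, C 19, D 9, E 3.
At 54 seats: A 10, B 13, C 19, D 9, E 3.
No party's allocation decreased.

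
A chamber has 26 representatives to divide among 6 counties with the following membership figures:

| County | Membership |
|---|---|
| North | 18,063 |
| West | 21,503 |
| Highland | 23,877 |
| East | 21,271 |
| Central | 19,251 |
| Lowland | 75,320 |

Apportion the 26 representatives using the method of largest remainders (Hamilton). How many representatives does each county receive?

The standard divisor is 179285/26 ≈ 6895.577.
Standard quotas: North 2.6195, West 3.1184, Highland 3.4627, East 3.0847, Central 2.7918, Lowland 10.9229.
Lower quotas: North 2, West 3, Highland 3, East 3, Central 2, Lowland 10 (sum 23, leaving 3 seats).
Remainders in descending order: Lowland 0.9229, Central 0.7918, North 0.6195, Highland 0.4627, West 0.1184, East 0.0847.
Largest remainders: Lowland, Central, North receive the extra seats.

North: 3, West: 3, Highland: 3, East: 3, Central: 3, Lowland: 11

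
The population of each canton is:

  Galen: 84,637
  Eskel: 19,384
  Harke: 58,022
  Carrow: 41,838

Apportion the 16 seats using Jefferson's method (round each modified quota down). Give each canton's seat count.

Galen 7, Eskel 1, Harke 5, Carrow 3

Standard divisor 203881/16 ≈ 12742.562; standard quotas: Galen 6.642, Eskel 1.521, Harke 4.553, Carrow 3.283.
Rounding down gives 6, 1, 4, 3 = 14 seats, so the divisor must be adjusted.
With modified divisor 11100: modified quotas Galen 7.625, Eskel 1.746, Harke 5.227, Carrow 3.769.
Rounding down: Galen 7, Eskel 1, Harke 5, Carrow 3 (total 16).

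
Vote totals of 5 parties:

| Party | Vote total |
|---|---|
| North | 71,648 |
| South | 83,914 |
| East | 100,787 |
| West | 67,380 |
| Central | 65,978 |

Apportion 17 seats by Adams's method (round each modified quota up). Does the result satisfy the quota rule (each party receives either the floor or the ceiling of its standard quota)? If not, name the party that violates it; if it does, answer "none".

Standard quotas: North 3.125, South 3.661, East 4.397, West 2.939, Central 2.878.
Adams allocation: North 3, South 4, East 4, West 3, Central 3.
Every allocation lies between the lower and upper quota.

none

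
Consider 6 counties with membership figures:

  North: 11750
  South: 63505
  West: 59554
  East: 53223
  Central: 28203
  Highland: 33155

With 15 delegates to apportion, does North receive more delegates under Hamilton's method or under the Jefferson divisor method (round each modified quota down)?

Hamilton: North 1, South 4, West 3, East 3, Central 2, Highland 2.
Jefferson: North 0, South 4, West 4, East 3, Central 2, Highland 2.
North gets 1 under Hamilton and 0 under Jefferson.

Hamilton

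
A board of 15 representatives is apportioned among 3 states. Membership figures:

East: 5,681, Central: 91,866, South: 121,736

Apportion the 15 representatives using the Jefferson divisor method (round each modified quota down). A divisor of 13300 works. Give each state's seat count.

With modified divisor 13300: modified quotas East 0.427, Central 6.907, South 9.153.
Rounding down: East 0, Central 6, South 9 (total 15).

East 0, Central 6, South 9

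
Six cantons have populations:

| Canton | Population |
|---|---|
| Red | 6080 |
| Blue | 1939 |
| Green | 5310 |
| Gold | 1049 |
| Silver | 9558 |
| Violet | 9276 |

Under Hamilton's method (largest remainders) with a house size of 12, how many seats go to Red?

2

The standard divisor is 33212/12 ≈ 2767.667.
Standard quotas: Red 2.1968, Blue 0.7006, Green 1.9186, Gold 0.3790, Silver 3.4535, Violet 3.3516.
Lower quotas: Red 2, Blue 0, Green 1, Gold 0, Silver 3, Violet 3 (sum 9, leaving 3 seats).
Remainders in descending order: Green 0.9186, Blue 0.7006, Silver 0.4535, Gold 0.3790, Violet 0.3516, Red 0.1968.
Largest remainders: Green, Blue, Silver receive the extra seats.
Red receives 2.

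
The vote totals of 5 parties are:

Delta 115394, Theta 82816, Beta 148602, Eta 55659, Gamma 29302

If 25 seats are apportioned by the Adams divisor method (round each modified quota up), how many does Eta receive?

3

Standard divisor 431773/25 ≈ 17270.92; standard quotas: Delta 6.681, Theta 4.795, Beta 8.604, Eta 3.223, Gamma 1.697.
Rounding up gives 7, 5, 9, 4, 2 = 27 seats, so the divisor must be adjusted.
With modified divisor 18900: modified quotas Delta 6.106, Theta 4.382, Beta 7.863, Eta 2.945, Gamma 1.550.
Rounding up: Delta 7, Theta 5, Beta 8, Eta 3, Gamma 2 (total 25).
Eta receives 3.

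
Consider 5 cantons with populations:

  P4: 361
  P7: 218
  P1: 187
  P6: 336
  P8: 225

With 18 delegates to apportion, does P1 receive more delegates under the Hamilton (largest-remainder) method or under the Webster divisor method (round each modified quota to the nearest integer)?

Hamilton: P4 5, P7 3, P1 2, P6 5, P8 3.
Webster: P4 5, P7 3, P1 3, P6 4, P8 3.
P1 gets 2 under Hamilton and 3 under Webster.

Webster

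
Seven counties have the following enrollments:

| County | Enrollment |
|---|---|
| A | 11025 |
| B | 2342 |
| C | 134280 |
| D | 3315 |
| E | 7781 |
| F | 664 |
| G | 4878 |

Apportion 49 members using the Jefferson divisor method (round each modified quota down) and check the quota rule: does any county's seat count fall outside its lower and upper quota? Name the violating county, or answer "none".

Standard quotas: A 3.288, B 0.699, C 40.051, D 0.989, E 2.321, F 0.198, G 1.455.
Jefferson allocation: A 3, B 0, C 42, D 1, E 2, F 0, G 1.
C has quota 40.051 (lower 40, upper 41) but receives 42 — outside the quota interval.

C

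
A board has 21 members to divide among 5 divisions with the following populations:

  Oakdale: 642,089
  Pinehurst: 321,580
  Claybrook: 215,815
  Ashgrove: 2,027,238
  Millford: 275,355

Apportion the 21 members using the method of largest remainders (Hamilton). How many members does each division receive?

Total 3482077; standard divisor 3482077/21 ≈ 165813.19.
Standard quotas: Oakdale 3.8724, Pinehurst 1.9394, Claybrook 1.3016, Ashgrove 12.2260, Millford 1.6606.
Lower quotas: Oakdale 3, Pinehurst 1, Claybrook 1, Ashgrove 12, Millford 1 (sum 18, leaving 3 seats).
Remainders in descending order: Pinehurst 0.9394, Oakdale 0.8724, Millford 0.6606, Claybrook 0.3016, Ashgrove 0.2260.
Largest remainders: Pinehurst, Oakdale, Millford receive the extra seats.

Oakdale 4, Pinehurst 2, Claybrook 1, Ashgrove 12, Millford 2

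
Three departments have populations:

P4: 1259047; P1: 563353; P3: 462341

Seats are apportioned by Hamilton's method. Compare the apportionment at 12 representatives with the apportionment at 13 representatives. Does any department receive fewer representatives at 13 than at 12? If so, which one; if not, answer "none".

none

At 12 seats: P4 7, P1 3, P3 2.
At 13 seats: P4 7, P1 3, P3 3.
No department's allocation decreased.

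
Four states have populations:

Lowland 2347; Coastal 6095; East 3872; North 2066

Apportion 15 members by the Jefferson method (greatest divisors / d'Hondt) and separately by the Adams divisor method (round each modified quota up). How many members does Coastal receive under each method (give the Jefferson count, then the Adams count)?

Jefferson: Lowland 2, Coastal 7, East 4, North 2.
Adams: Lowland 3, Coastal 6, East 4, North 2.
Coastal gets 7 under Jefferson and 6 under Adams.

7 and 6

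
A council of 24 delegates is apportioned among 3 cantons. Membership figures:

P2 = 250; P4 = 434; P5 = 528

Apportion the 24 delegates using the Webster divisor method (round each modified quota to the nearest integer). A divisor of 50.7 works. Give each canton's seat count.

P2 5, P4 9, P5 10

With modified divisor 50.7: modified quotas P2 4.931, P4 8.560, P5 10.414.
Rounding to the nearest integer: P2 5, P4 9, P5 10 (total 24).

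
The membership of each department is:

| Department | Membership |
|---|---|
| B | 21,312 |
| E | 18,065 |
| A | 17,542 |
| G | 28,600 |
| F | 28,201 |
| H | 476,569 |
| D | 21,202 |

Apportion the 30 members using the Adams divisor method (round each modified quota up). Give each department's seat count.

Standard divisor 611491/30 ≈ 20383.033; standard quotas: B 1.046, E 0.886, A 0.861, G 1.403, F 1.384, H 23.381, D 1.040.
Rounding up gives 2, 1, 1, 2, 2, 24, 2 = 34 seats, so the divisor must be adjusted.
With modified divisor 22200: modified quotas B 0.960, E 0.814, A 0.790, G 1.288, F 1.270, H 21.467, D 0.955.
Rounding up: B 1, E 1, A 1, G 2, F 2, H 22, D 1 (total 30).

B: 1; E: 1; A: 1; G: 2; F: 2; H: 22; D: 1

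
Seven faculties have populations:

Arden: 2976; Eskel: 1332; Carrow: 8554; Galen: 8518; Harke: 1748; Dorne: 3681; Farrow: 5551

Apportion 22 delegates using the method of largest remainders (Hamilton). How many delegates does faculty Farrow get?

The standard divisor is 32360/22 ≈ 1470.909.
Standard quotas: Arden 2.0232, Eskel 0.9056, Carrow 5.8155, Galen 5.7910, Harke 1.1884, Dorne 2.5025, Farrow 3.7739.
Lower quotas: Arden 2, Eskel 0, Carrow 5, Galen 5, Harke 1, Dorne 2, Farrow 3 (sum 18, leaving 4 seats).
Remainders in descending order: Eskel 0.9056, Carrow 0.8155, Galen 0.7910, Farrow 0.7739, Dorne 0.5025, Harke 0.1884, Arden 0.0232.
Largest remainders: Eskel, Carrow, Galen, Farrow receive the extra seats.
Farrow receives 4.

4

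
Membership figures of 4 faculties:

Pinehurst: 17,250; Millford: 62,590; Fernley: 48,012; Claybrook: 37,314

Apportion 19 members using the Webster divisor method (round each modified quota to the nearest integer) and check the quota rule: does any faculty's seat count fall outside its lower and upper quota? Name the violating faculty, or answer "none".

none

Standard quotas: Pinehurst 1.984, Millford 7.200, Fernley 5.523, Claybrook 4.292.
Webster allocation: Pinehurst 2, Millford 7, Fernley 6, Claybrook 4.
Every allocation lies between the lower and upper quota.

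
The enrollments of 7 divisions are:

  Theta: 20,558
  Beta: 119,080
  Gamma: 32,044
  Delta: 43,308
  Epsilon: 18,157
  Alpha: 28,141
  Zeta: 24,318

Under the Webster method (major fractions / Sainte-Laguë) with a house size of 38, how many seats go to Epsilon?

2

Standard divisor 285606/38 ≈ 7515.947; standard quotas: Theta 2.735, Beta 15.844, Gamma 4.263, Delta 5.762, Epsilon 2.416, Alpha 3.744, Zeta 3.236.
Rounding to the nearest integer gives Theta 3, Beta 16, Gamma 4, Delta 6, Epsilon 2, Alpha 4, Zeta 3 — total 38, matching the house size, so no adjustment is needed.
Epsilon receives 2.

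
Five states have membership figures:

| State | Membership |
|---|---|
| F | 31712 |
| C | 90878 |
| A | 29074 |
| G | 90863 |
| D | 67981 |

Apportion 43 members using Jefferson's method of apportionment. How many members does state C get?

13

Standard divisor 310508/43 ≈ 7221.116; standard quotas: F 4.392, C 12.585, A 4.026, G 12.583, D 9.414.
Rounding down gives 4, 12, 4, 12, 9 = 41 seats, so the divisor must be adjusted.
With modified divisor 6900: modified quotas F 4.596, C 13.171, A 4.214, G 13.169, D 9.852.
Rounding down: F 4, C 13, A 4, G 13, D 9 (total 43).
C receives 13.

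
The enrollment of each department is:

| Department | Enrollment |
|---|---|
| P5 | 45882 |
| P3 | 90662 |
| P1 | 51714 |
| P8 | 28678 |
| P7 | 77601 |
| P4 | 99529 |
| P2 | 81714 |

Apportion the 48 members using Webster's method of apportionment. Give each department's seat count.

Standard divisor 475780/48 ≈ 9912.083; standard quotas: P5 4.629, P3 9.147, P1 5.217, P8 2.893, P7 7.829, P4 10.041, P2 8.244.
Rounding to the nearest integer gives P5 5, P3 9, P1 5, P8 3, P7 8, P4 10, P2 8 — total 48, matching the house size, so no adjustment is needed.

P5 5; P3 9; P1 5; P8 3; P7 8; P4 10; P2 8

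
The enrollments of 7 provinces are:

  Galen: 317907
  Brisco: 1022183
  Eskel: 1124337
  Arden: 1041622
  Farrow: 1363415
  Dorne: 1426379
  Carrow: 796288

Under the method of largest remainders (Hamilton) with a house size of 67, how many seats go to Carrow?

7

Standard divisor: 7092131 ÷ 67 ≈ 105852.701.
Standard quotas: Galen 3.0033, Brisco 9.6567, Eskel 10.6217, Arden 9.8403, Farrow 12.8803, Dorne 13.4751, Carrow 7.5226.
Lower quotas: Galen 3, Brisco 9, Eskel 10, Arden 9, Farrow 12, Dorne 13, Carrow 7 (sum 63, leaving 4 seats).
Remainders in descending order: Farrow 0.8803, Arden 0.8403, Brisco 0.6567, Eskel 0.6217, Carrow 0.5226, Dorne 0.4751, Galen 0.0033.
Largest remainders: Farrow, Arden, Brisco, Eskel receive the extra seats.
Carrow receives 7.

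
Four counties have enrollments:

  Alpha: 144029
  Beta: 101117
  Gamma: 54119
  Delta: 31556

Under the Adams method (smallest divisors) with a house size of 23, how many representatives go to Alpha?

10

Standard divisor 330821/23 ≈ 14383.522; standard quotas: Alpha 10.013, Beta 7.030, Gamma 3.763, Delta 2.194.
Rounding up gives 11, 8, 4, 3 = 26 seats, so the divisor must be adjusted.
With modified divisor 15958.2: modified quotas Alpha 9.025, Beta 6.336, Gamma 3.391, Delta 1.977.
Rounding up: Alpha 10, Beta 7, Gamma 4, Delta 2 (total 23).
Alpha receives 10.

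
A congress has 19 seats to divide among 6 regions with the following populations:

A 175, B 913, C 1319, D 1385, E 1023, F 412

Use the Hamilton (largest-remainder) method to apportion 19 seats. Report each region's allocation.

The standard divisor is 5227/19 ≈ 275.105.
Standard quotas: A 0.636, B 3.319, C 4.795, D 5.034, E 3.719, F 1.498.
Lower quotas: A 0, B 3, C 4, D 5, E 3, F 1 (sum 16, leaving 3 seats).
Remainders in descending order: C 0.795, E 0.719, A 0.636, F 0.498, B 0.319, D 0.034.
Largest remainders: C, E, A receive the extra seats.

A 1; B 3; C 5; D 5; E 4; F 1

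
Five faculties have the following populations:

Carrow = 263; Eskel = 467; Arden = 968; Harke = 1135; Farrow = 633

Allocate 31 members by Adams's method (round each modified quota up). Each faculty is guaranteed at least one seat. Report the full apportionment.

Standard divisor 3466/31 ≈ 111.806; standard quotas: Carrow 2.352, Eskel 4.177, Arden 8.658, Harke 10.151, Farrow 5.662.
Rounding up gives 3, 5, 9, 11, 6 = 34 seats, so the divisor must be adjusted.
With modified divisor 124: modified quotas Carrow 2.121, Eskel 3.766, Arden 7.806, Harke 9.153, Farrow 5.105.
Rounding up: Carrow 3, Eskel 4, Arden 8, Harke 10, Farrow 6 (total 31).

Carrow: 3, Eskel: 4, Arden: 8, Harke: 10, Farrow: 6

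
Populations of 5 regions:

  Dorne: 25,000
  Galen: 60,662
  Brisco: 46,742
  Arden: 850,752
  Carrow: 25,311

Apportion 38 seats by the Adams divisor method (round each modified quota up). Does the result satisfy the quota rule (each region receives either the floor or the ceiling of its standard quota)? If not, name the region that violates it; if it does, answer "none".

Standard quotas: Dorne 0.942, Galen 2.286, Brisco 1.761, Arden 32.057, Carrow 0.954.
Adams allocation: Dorne 1, Galen 3, Brisco 2, Arden 31, Carrow 1.
Arden has quota 32.057 (lower 32, upper 33) but receives 31 — outside the quota interval.

Arden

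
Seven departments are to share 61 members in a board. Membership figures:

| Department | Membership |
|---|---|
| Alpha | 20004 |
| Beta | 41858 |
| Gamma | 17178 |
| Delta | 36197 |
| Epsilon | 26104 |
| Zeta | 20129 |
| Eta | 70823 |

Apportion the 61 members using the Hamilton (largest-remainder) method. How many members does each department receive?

Standard divisor: 232293 ÷ 61 ≈ 3808.082.
Standard quotas: Alpha 5.2530, Beta 10.9919, Gamma 4.5109, Delta 9.5053, Epsilon 6.8549, Zeta 5.2859, Eta 18.5981.
Lower quotas: Alpha 5, Beta 10, Gamma 4, Delta 9, Epsilon 6, Zeta 5, Eta 18 (sum 57, leaving 4 seats).
Remainders in descending order: Beta 0.9919, Epsilon 0.8549, Eta 0.5981, Gamma 0.5109, Delta 0.5053, Zeta 0.2859, Alpha 0.2530.
Largest remainders: Beta, Epsilon, Eta, Gamma receive the extra seats.

Alpha 5; Beta 11; Gamma 5; Delta 9; Epsilon 7; Zeta 5; Eta 19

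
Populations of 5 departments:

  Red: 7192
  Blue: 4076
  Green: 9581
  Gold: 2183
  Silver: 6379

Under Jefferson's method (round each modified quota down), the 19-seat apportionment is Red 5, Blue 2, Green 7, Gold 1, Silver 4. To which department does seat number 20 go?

Blue

Priority for the next seat is population ÷ (current seats + 1).
Priorities: Red 1198.667, Blue 1358.667, Green 1197.625, Gold 1091.500, Silver 1275.800.
Highest priority: Blue.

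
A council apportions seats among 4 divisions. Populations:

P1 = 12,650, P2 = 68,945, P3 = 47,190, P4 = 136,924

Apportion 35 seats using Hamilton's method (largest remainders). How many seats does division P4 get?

The standard divisor is 265709/35 ≈ 7591.686.
Standard quotas: P1 1.6663, P2 9.0816, P3 6.2160, P4 18.0360.
Lower quotas: P1 1, P2 9, P3 6, P4 18 (sum 34, leaving 1 seat).
Remainders in descending order: P1 0.6663, P3 0.2160, P2 0.0816, P4 0.0360.
The surplus seat goes to P1.
P4 receives 18.

18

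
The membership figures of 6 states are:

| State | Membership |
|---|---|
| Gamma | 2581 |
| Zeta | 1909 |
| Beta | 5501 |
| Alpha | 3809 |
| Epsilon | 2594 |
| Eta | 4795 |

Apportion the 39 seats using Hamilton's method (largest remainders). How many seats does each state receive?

Gamma: 5, Zeta: 3, Beta: 10, Alpha: 7, Epsilon: 5, Eta: 9

The standard divisor is 21189/39 ≈ 543.308.
Standard quotas: Gamma 4.7505, Zeta 3.5137, Beta 10.1250, Alpha 7.0108, Epsilon 4.7745, Eta 8.8256.
Lower quotas: Gamma 4, Zeta 3, Beta 10, Alpha 7, Epsilon 4, Eta 8 (sum 36, leaving 3 seats).
Remainders in descending order: Eta 0.8256, Epsilon 0.7745, Gamma 0.7505, Zeta 0.5137, Beta 0.1250, Alpha 0.0108.
The surplus seats go to Eta, Epsilon, Gamma.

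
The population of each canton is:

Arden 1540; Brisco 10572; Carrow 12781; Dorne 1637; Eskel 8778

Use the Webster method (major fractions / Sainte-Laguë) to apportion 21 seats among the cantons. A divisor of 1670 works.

With modified divisor 1670: modified quotas Arden 0.922, Brisco 6.331, Carrow 7.653, Dorne 0.980, Eskel 5.256.
Rounding to the nearest integer: Arden 1, Brisco 6, Carrow 8, Dorne 1, Eskel 5 (total 21).

Arden 1; Brisco 6; Carrow 8; Dorne 1; Eskel 5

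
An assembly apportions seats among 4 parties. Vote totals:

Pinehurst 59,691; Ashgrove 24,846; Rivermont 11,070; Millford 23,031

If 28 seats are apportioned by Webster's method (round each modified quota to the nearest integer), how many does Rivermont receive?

3

Standard divisor 118638/28 ≈ 4237.071; standard quotas: Pinehurst 14.088, Ashgrove 5.864, Rivermont 2.613, Millford 5.436.
Rounding to the nearest integer gives Pinehurst 14, Ashgrove 6, Rivermont 3, Millford 5 — total 28, matching the house size, so no adjustment is needed.
Rivermont receives 3.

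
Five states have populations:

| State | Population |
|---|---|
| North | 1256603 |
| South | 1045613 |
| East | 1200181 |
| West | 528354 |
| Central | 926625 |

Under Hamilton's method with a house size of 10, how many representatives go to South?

Total 4957376; standard divisor 4957376/10 ≈ 495737.6.
Standard quotas: North 2.5348, South 2.1092, East 2.4210, West 1.0658, Central 1.8692.
Lower quotas: North 2, South 2, East 2, West 1, Central 1 (sum 8, leaving 2 seats).
Remainders in descending order: Central 0.8692, North 0.5348, East 0.4210, South 0.1092, West 0.0658.
Largest remainders: Central, North receive the extra seats.
South receives 2.

2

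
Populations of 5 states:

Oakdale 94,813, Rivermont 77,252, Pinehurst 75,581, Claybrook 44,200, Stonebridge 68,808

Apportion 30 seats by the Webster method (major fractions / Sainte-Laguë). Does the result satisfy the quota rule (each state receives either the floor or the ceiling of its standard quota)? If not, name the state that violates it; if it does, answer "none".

Standard quotas: Oakdale 7.887, Rivermont 6.426, Pinehurst 6.287, Claybrook 3.677, Stonebridge 5.724.
Webster allocation: Oakdale 8, Rivermont 6, Pinehurst 6, Claybrook 4, Stonebridge 6.
Every allocation lies between the lower and upper quota.

none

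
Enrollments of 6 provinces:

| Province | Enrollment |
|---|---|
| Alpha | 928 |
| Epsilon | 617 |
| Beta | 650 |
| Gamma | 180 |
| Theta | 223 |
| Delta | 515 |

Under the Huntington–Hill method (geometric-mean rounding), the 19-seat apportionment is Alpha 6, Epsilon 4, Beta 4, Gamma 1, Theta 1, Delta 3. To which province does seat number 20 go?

Priority for the next seat is population ÷ (√(s·(s+1))).
Priorities: Alpha 143.194, Epsilon 137.965, Beta 145.344, Gamma 127.279, Theta 157.685, Delta 148.668.
Highest priority: Theta.

Theta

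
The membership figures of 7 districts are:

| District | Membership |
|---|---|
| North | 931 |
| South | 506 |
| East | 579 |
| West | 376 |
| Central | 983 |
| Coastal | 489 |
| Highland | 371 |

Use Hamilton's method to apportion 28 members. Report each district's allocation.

North: 6, South: 3, East: 4, West: 3, Central: 7, Coastal: 3, Highland: 2

The standard divisor is 4235/28 ≈ 151.25.
Standard quotas: North 6.155, South 3.345, East 3.828, West 2.486, Central 6.499, Coastal 3.233, Highland 2.453.
Lower quotas: North 6, South 3, East 3, West 2, Central 6, Coastal 3, Highland 2 (sum 25, leaving 3 seats).
Remainders in descending order: East 0.828, Central 0.499, West 0.486, Highland 0.453, South 0.345, Coastal 0.233, North 0.155.
The surplus seats go to East, Central, West.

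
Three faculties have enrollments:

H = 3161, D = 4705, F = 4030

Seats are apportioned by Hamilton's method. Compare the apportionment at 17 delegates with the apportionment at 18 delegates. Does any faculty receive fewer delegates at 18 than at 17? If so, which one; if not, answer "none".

At 17 seats: H 4, D 7, F 6.
At 18 seats: H 5, D 7, F 6.
No faculty's allocation decreased.

none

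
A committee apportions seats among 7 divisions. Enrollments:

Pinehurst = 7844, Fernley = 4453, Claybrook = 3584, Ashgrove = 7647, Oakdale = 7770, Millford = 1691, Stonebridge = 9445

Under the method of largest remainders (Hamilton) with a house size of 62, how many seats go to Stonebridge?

14

Standard divisor: 42434 ÷ 62 ≈ 684.419.
Standard quotas: Pinehurst 11.4608, Fernley 6.5062, Claybrook 5.2366, Ashgrove 11.1730, Oakdale 11.3527, Millford 2.4707, Stonebridge 13.8000.
Lower quotas: Pinehurst 11, Fernley 6, Claybrook 5, Ashgrove 11, Oakdale 11, Millford 2, Stonebridge 13 (sum 59, leaving 3 seats).
Remainders in descending order: Stonebridge 0.8000, Fernley 0.5062, Millford 0.4707, Pinehurst 0.4608, Oakdale 0.3527, Claybrook 0.2366, Ashgrove 0.1730.
Largest remainders: Stonebridge, Fernley, Millford receive the extra seats.
Stonebridge receives 14.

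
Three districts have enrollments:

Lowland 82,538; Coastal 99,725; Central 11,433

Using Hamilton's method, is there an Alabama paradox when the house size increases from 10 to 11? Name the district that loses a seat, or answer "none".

At 10 seats: Lowland 4, Coastal 5, Central 1.
At 11 seats: Lowland 5, Coastal 6, Central 0.
Central drops from 1 to 0.

Central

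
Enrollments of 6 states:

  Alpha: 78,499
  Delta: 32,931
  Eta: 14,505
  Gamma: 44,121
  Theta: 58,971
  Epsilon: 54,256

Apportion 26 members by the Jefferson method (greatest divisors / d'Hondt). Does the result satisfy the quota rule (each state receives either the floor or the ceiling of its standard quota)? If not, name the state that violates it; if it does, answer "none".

none

Standard quotas: Alpha 7.205, Delta 3.022, Eta 1.331, Gamma 4.049, Theta 5.412, Epsilon 4.980.
Jefferson allocation: Alpha 7, Delta 3, Eta 1, Gamma 4, Theta 6, Epsilon 5.
Every allocation lies between the lower and upper quota.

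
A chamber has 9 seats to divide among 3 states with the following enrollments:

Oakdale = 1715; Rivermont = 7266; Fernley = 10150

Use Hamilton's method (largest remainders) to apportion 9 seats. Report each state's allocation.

The standard divisor is 19131/9 ≈ 2125.667.
Standard quotas: Oakdale 0.8068, Rivermont 3.4182, Fernley 4.7750.
Lower quotas: Oakdale 0, Rivermont 3, Fernley 4 (sum 7, leaving 2 seats).
Remainders in descending order: Oakdale 0.8068, Fernley 0.7750, Rivermont 0.4182.
Largest remainders: Oakdale, Fernley receive the extra seats.

Oakdale 1; Rivermont 3; Fernley 5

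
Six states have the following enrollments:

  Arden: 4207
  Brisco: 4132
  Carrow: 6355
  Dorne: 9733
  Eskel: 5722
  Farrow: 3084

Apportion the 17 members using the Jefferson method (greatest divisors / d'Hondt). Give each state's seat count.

Standard divisor 33233/17 ≈ 1954.882; standard quotas: Arden 2.152, Brisco 2.114, Carrow 3.251, Dorne 4.979, Eskel 2.927, Farrow 1.578.
Rounding down gives 2, 2, 3, 4, 2, 1 = 14 seats, so the divisor must be adjusted.
With modified divisor 1600: modified quotas Arden 2.629, Brisco 2.583, Carrow 3.972, Dorne 6.083, Eskel 3.576, Farrow 1.927.
Rounding down: Arden 2, Brisco 2, Carrow 3, Dorne 6, Eskel 3, Farrow 1 (total 17).

Arden 2; Brisco 2; Carrow 3; Dorne 6; Eskel 3; Farrow 1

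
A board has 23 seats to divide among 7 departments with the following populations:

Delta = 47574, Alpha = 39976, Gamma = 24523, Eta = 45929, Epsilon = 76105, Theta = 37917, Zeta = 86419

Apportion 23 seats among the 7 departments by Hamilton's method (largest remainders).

Total 358443; standard divisor 358443/23 ≈ 15584.478.
Standard quotas: Delta 3.0527, Alpha 2.5651, Gamma 1.5736, Eta 2.9471, Epsilon 4.8834, Theta 2.4330, Zeta 5.5452.
Lower quotas: Delta 3, Alpha 2, Gamma 1, Eta 2, Epsilon 4, Theta 2, Zeta 5 (sum 19, leaving 4 seats).
Remainders in descending order: Eta 0.9471, Epsilon 0.8834, Gamma 0.5736, Alpha 0.5651, Zeta 0.5452, Theta 0.4330, Delta 0.0527.
Largest remainders: Eta, Epsilon, Gamma, Alpha receive the extra seats.

Delta: 3, Alpha: 3, Gamma: 2, Eta: 3, Epsilon: 5, Theta: 2, Zeta: 5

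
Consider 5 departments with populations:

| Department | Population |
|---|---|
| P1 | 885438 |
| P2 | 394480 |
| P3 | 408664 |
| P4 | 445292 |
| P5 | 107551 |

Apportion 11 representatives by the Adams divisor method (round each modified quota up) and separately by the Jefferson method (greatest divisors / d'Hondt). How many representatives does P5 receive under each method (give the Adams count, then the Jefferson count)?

Adams: P1 4, P2 2, P3 2, P4 2, P5 1.
Jefferson: P1 5, P2 2, P3 2, P4 2, P5 0.
P5 gets 1 under Adams and 0 under Jefferson.

1 and 0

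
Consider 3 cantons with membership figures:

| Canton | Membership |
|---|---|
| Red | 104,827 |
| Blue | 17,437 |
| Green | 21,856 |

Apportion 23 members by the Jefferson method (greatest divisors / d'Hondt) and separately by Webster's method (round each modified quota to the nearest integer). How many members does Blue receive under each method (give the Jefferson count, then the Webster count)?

Jefferson: Red 18, Blue 2, Green 3.
Webster: Red 17, Blue 3, Green 3.
Blue gets 2 under Jefferson and 3 under Webster.

2 and 3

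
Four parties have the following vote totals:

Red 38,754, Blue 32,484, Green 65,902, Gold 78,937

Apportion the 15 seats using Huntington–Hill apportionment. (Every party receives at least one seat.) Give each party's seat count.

Red=3, Blue=2, Green=5, Gold=5

With divisor 14574: modified quotas Red 2.659, Blue 2.229, Green 4.522, Gold 5.416.
Geometric-mean thresholds: Red √(2·3)=2.449, Blue √(2·3)=2.449, Green √(4·5)=4.472, Gold √(5·6)=5.477.
Each quota rounded against its threshold gives Red 3, Blue 2, Green 5, Gold 5 (total 15).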